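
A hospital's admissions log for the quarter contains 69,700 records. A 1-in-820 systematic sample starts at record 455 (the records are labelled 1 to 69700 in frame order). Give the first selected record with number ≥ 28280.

28335

k = 820
Steps past start: ⌈(28280 − 455)/820⌉ = ⌈27825/820⌉ = 34
Selected record: 455 + 34×820 = 28335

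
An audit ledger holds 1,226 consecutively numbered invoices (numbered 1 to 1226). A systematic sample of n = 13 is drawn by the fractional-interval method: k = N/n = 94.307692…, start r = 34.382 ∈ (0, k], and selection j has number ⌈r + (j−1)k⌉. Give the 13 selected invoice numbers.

j=1: r + 0k = 34.382 → ⌈·⌉ = 35
j=2: r + 1k = 128.689692… → ⌈·⌉ = 129
j=3: r + 2k = 222.997384… → ⌈·⌉ = 223
j=4: r + 3k = 317.305076… → ⌈·⌉ = 318
j=5: r + 4k = 411.612769… → ⌈·⌉ = 412
j=6: r + 5k = 505.920461… → ⌈·⌉ = 506
j=7: r + 6k = 600.228153… → ⌈·⌉ = 601
j=8: r + 7k = 694.535846… → ⌈·⌉ = 695
j=9: r + 8k = 788.843538… → ⌈·⌉ = 789
j=10: r + 9k = 883.151230… → ⌈·⌉ = 884
j=11: r + 10k = 977.458923… → ⌈·⌉ = 978
j=12: r + 11k = 1071.766615… → ⌈·⌉ = 1072
j=13: r + 12k = 1166.074307… → ⌈·⌉ = 1167

35, 129, 223, 318, 412, 506, 601, 695, 789, 884, 978, 1072, 1167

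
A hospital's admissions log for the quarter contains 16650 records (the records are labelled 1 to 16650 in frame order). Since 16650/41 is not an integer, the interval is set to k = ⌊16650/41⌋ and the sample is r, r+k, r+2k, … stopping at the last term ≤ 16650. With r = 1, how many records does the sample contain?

42

k = ⌊16650/41⌋ = 406
Achieved size = ⌊(16650 − 1)/406⌋ + 1 = ⌊16649/406⌋ + 1 = 41 + 1 = 42
(last selection: 1 + 41×406 = 16647 ≤ 16650; next would be 17053 > 16650)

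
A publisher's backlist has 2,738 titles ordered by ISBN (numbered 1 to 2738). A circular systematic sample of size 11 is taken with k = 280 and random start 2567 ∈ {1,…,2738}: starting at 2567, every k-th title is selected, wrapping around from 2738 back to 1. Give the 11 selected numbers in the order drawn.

Selection 1: 2567
Selection 2: 2567 + 280 = 2847 → 2847 − 2738 = 109
Selection 3: 109 + 280 = 389
Selection 4: 389 + 280 = 669
Selection 5: 669 + 280 = 949
Selection 6: 949 + 280 = 1229
Selection 7: 1229 + 280 = 1509
Selection 8: 1509 + 280 = 1789
Selection 9: 1789 + 280 = 2069
Selection 10: 2069 + 280 = 2349
Selection 11: 2349 + 280 = 2629

2567, 109, 389, 669, 949, 1229, 1509, 1789, 2069, 2349, 2629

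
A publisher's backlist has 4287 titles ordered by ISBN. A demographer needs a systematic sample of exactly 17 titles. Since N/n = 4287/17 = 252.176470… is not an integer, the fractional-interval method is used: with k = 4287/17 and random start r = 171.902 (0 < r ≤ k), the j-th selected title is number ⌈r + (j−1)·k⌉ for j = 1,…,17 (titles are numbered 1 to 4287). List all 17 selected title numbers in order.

j=1: r + 0k = 171.902 → ⌈·⌉ = 172
j=2: r + 1k = 424.078470… → ⌈·⌉ = 425
j=3: r + 2k = 676.254941… → ⌈·⌉ = 677
j=4: r + 3k = 928.431411… → ⌈·⌉ = 929
j=5: r + 4k = 1180.607882… → ⌈·⌉ = 1181
j=6: r + 5k = 1432.784352… → ⌈·⌉ = 1433
j=7: r + 6k = 1684.960823… → ⌈·⌉ = 1685
j=8: r + 7k = 1937.137294… → ⌈·⌉ = 1938
j=9: r + 8k = 2189.313764… → ⌈·⌉ = 2190
j=10: r + 9k = 2441.490235… → ⌈·⌉ = 2442
j=11: r + 10k = 2693.666705… → ⌈·⌉ = 2694
j=12: r + 11k = 2945.843176… → ⌈·⌉ = 2946
j=13: r + 12k = 3198.019647… → ⌈·⌉ = 3199
j=14: r + 13k = 3450.196117… → ⌈·⌉ = 3451
j=15: r + 14k = 3702.372588… → ⌈·⌉ = 3703
j=16: r + 15k = 3954.549058… → ⌈·⌉ = 3955
j=17: r + 16k = 4206.725529… → ⌈·⌉ = 4207

172, 425, 677, 929, 1181, 1433, 1685, 1938, 2190, 2442, 2694, 2946, 3199, 3451, 3703, 3955, 4207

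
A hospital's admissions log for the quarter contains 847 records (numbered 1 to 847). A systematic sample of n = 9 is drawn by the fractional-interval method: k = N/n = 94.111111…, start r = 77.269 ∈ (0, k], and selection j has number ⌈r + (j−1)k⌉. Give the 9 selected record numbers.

j=1: r + 0k = 77.269 → ⌈·⌉ = 78
j=2: r + 1k = 171.380111… → ⌈·⌉ = 172
j=3: r + 2k = 265.491222… → ⌈·⌉ = 266
j=4: r + 3k = 359.602333… → ⌈·⌉ = 360
j=5: r + 4k = 453.713444… → ⌈·⌉ = 454
j=6: r + 5k = 547.824555… → ⌈·⌉ = 548
j=7: r + 6k = 641.935666… → ⌈·⌉ = 642
j=8: r + 7k = 736.046777… → ⌈·⌉ = 737
j=9: r + 8k = 830.157888… → ⌈·⌉ = 831

78, 172, 266, 360, 454, 548, 642, 737, 831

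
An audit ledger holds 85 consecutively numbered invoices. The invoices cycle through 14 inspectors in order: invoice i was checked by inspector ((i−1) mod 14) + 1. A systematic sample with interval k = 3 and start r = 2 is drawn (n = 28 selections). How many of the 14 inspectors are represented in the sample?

14

Consecutive selections differ by k = 3, so their inspector numbers differ by 3 mod 14 = 3.
gcd(3, 14) = 1, so the sample visits 14/1 = 14 distinct residues mod 14.
Start 2 is inspector 2; the inspectors hit are 1, 2, 3, 4, 5, 6, 7, 8, 9, 10, 11, 12, 13, 14.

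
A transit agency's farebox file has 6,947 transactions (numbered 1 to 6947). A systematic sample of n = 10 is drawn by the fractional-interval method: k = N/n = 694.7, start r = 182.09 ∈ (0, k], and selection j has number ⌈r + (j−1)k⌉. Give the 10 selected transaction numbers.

183, 877, 1572, 2267, 2961, 3656, 4351, 5045, 5740, 6435

j=1: r + 0k = 182.09 → ⌈·⌉ = 183
j=2: r + 1k = 876.79 → ⌈·⌉ = 877
j=3: r + 2k = 1571.49 → ⌈·⌉ = 1572
j=4: r + 3k = 2266.19 → ⌈·⌉ = 2267
j=5: r + 4k = 2960.89 → ⌈·⌉ = 2961
j=6: r + 5k = 3655.59 → ⌈·⌉ = 3656
j=7: r + 6k = 4350.29 → ⌈·⌉ = 4351
j=8: r + 7k = 5044.99 → ⌈·⌉ = 5045
j=9: r + 8k = 5739.69 → ⌈·⌉ = 5740
j=10: r + 9k = 6434.39 → ⌈·⌉ = 6435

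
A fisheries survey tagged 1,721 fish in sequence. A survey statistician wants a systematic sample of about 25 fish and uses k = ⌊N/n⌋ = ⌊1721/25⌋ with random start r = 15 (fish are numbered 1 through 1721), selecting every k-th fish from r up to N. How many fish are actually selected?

26

k = ⌊1721/25⌋ = 68
Achieved size = ⌊(1721 − 15)/68⌋ + 1 = ⌊1706/68⌋ + 1 = 25 + 1 = 26
(last selection: 15 + 25×68 = 1715 ≤ 1721; next would be 1783 > 1721)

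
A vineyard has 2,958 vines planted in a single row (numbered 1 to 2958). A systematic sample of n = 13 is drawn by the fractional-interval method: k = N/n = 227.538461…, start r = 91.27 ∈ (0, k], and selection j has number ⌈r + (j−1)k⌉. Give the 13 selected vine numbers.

92, 319, 547, 774, 1002, 1229, 1457, 1685, 1912, 2140, 2367, 2595, 2822

j=1: r + 0k = 91.27 → ⌈·⌉ = 92
j=2: r + 1k = 318.808461… → ⌈·⌉ = 319
j=3: r + 2k = 546.346923… → ⌈·⌉ = 547
j=4: r + 3k = 773.885384… → ⌈·⌉ = 774
j=5: r + 4k = 1001.423846… → ⌈·⌉ = 1002
j=6: r + 5k = 1228.962307… → ⌈·⌉ = 1229
j=7: r + 6k = 1456.500769… → ⌈·⌉ = 1457
j=8: r + 7k = 1684.039230… → ⌈·⌉ = 1685
j=9: r + 8k = 1911.577692… → ⌈·⌉ = 1912
j=10: r + 9k = 2139.116153… → ⌈·⌉ = 2140
j=11: r + 10k = 2366.654615… → ⌈·⌉ = 2367
j=12: r + 11k = 2594.193076… → ⌈·⌉ = 2595
j=13: r + 12k = 2821.731538… → ⌈·⌉ = 2822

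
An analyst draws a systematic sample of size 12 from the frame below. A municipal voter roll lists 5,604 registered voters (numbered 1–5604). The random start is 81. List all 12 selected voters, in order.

k = N/n = 5604/12 = 467
voter 1: 81
voter 2: 81 + 467 = 548
voter 3: 548 + 467 = 1015
voter 4: 1015 + 467 = 1482
voter 5: 1482 + 467 = 1949
voter 6: 1949 + 467 = 2416
voter 7: 2416 + 467 = 2883
voter 8: 2883 + 467 = 3350
voter 9: 3350 + 467 = 3817
voter 10: 3817 + 467 = 4284
voter 11: 4284 + 467 = 4751
voter 12: 4751 + 467 = 5218

81, 548, 1015, 1482, 1949, 2416, 2883, 3350, 3817, 4284, 4751, 5218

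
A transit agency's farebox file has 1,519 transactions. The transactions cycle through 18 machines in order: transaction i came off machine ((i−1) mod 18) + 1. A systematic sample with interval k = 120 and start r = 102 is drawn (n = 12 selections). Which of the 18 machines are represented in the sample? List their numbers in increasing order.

Consecutive selections differ by k = 120, so their machine numbers differ by 120 mod 18 = 12.
gcd(120, 18) = 6, so the sample visits 18/6 = 3 distinct residues mod 18.
Start 102 is machine 12; the machines hit are 6, 12, 18.

6, 12, 18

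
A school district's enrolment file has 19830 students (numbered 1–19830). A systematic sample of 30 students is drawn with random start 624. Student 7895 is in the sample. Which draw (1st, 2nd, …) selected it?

k = 19830/30 = 661
position = (7895 − 624)/661 + 1 = 7271/661 + 1 = 11 + 1 = 12

12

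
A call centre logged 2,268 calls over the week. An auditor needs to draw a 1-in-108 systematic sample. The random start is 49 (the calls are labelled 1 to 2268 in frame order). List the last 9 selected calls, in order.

13th selection = 49 + 12×108 = 1345
14th: 1345 + 108 = 1453
15th: 1453 + 108 = 1561
16th: 1561 + 108 = 1669
17th: 1669 + 108 = 1777
18th: 1777 + 108 = 1885
19th: 1885 + 108 = 1993
20th: 1993 + 108 = 2101
21st: 2101 + 108 = 2209

1345, 1453, 1561, 1669, 1777, 1885, 1993, 2101, 2209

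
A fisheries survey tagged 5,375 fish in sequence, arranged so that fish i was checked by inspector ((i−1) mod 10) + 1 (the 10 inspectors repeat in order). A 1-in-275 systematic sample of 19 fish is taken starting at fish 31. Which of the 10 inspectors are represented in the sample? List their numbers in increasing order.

1, 6

Consecutive selections differ by k = 275, so their inspector numbers differ by 275 mod 10 = 5.
gcd(275, 10) = 5, so the sample visits 10/5 = 2 distinct residues mod 10.
Start 31 is inspector 1; the inspectors hit are 1, 6.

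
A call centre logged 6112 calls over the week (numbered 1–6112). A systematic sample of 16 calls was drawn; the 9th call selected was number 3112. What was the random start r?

k = 6112/16 = 382
r = 3112 − (9−1)×382 = 3112 − 3056 = 56

56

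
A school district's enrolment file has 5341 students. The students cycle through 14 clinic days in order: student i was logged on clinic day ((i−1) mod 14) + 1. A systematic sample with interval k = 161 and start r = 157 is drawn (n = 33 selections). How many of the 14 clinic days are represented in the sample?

Consecutive selections differ by k = 161, so their clinic day numbers differ by 161 mod 14 = 7.
gcd(161, 14) = 7, so the sample visits 14/7 = 2 distinct residues mod 14.
Start 157 is clinic day 3; the clinic days hit are 3, 10.

2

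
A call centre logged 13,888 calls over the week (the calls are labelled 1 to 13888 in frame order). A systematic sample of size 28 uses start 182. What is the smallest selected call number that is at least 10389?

k = 13888/28 = 496
Steps past start: ⌈(10389 − 182)/496⌉ = ⌈10207/496⌉ = 21
Selected call: 182 + 21×496 = 10598

10598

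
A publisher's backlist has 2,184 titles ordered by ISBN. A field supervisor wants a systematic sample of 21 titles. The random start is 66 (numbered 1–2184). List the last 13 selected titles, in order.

k = N/n = 2184/21 = 104
9th selection = 66 + 8×104 = 898
10th: 898 + 104 = 1002
11th: 1002 + 104 = 1106
12th: 1106 + 104 = 1210
13th: 1210 + 104 = 1314
14th: 1314 + 104 = 1418
15th: 1418 + 104 = 1522
16th: 1522 + 104 = 1626
17th: 1626 + 104 = 1730
18th: 1730 + 104 = 1834
19th: 1834 + 104 = 1938
20th: 1938 + 104 = 2042
21st: 2042 + 104 = 2146

898, 1002, 1106, 1210, 1314, 1418, 1522, 1626, 1730, 1834, 1938, 2042, 2146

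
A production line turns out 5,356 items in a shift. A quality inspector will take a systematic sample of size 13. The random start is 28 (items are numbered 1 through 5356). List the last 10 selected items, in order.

k = N/n = 5356/13 = 412
4th selection = 28 + 3×412 = 1264
5th: 1264 + 412 = 1676
6th: 1676 + 412 = 2088
7th: 2088 + 412 = 2500
8th: 2500 + 412 = 2912
9th: 2912 + 412 = 3324
10th: 3324 + 412 = 3736
11th: 3736 + 412 = 4148
12th: 4148 + 412 = 4560
13th: 4560 + 412 = 4972

1264, 1676, 2088, 2500, 2912, 3324, 3736, 4148, 4560, 4972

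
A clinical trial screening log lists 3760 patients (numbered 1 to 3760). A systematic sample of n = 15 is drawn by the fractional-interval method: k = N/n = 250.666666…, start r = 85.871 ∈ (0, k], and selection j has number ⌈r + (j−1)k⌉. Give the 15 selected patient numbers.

86, 337, 588, 838, 1089, 1340, 1590, 1841, 2092, 2342, 2593, 2844, 3094, 3345, 3596

j=1: r + 0k = 85.871 → ⌈·⌉ = 86
j=2: r + 1k = 336.537666… → ⌈·⌉ = 337
j=3: r + 2k = 587.204333… → ⌈·⌉ = 588
j=4: r + 3k = 837.871 → ⌈·⌉ = 838
j=5: r + 4k = 1088.537666… → ⌈·⌉ = 1089
j=6: r + 5k = 1339.204333… → ⌈·⌉ = 1340
j=7: r + 6k = 1589.871 → ⌈·⌉ = 1590
j=8: r + 7k = 1840.537666… → ⌈·⌉ = 1841
j=9: r + 8k = 2091.204333… → ⌈·⌉ = 2092
j=10: r + 9k = 2341.871 → ⌈·⌉ = 2342
j=11: r + 10k = 2592.537666… → ⌈·⌉ = 2593
j=12: r + 11k = 2843.204333… → ⌈·⌉ = 2844
j=13: r + 12k = 3093.871 → ⌈·⌉ = 3094
j=14: r + 13k = 3344.537666… → ⌈·⌉ = 3345
j=15: r + 14k = 3595.204333… → ⌈·⌉ = 3596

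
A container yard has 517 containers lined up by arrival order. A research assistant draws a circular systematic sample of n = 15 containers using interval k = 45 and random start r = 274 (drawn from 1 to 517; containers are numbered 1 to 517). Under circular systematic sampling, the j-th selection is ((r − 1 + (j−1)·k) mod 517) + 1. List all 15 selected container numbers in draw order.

Selection 1: 274
Selection 2: 274 + 45 = 319
Selection 3: 319 + 45 = 364
Selection 4: 364 + 45 = 409
Selection 5: 409 + 45 = 454
Selection 6: 454 + 45 = 499
Selection 7: 499 + 45 = 544 → 544 − 517 = 27
Selection 8: 27 + 45 = 72
Selection 9: 72 + 45 = 117
Selection 10: 117 + 45 = 162
Selection 11: 162 + 45 = 207
Selection 12: 207 + 45 = 252
Selection 13: 252 + 45 = 297
Selection 14: 297 + 45 = 342
Selection 15: 342 + 45 = 387

274, 319, 364, 409, 454, 499, 27, 72, 117, 162, 207, 252, 297, 342, 387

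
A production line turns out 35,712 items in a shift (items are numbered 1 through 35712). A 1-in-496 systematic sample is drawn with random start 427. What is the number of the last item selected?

k = 496
72nd selection = r + (72−1)·k = 427 + 71×496 = 427 + 35216 = 35643

35643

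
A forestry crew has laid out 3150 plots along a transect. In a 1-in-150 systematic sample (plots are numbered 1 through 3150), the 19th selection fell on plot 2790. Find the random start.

90

k = 150
r = 2790 − (19−1)×150 = 2790 − 2700 = 90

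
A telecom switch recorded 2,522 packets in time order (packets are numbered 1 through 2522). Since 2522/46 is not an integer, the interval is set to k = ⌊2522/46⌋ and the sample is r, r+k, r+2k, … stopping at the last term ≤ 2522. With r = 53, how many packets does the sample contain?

46

k = ⌊2522/46⌋ = 54
Achieved size = ⌊(2522 − 53)/54⌋ + 1 = ⌊2469/54⌋ + 1 = 45 + 1 = 46
(last selection: 53 + 45×54 = 2483 ≤ 2522; next would be 2537 > 2522)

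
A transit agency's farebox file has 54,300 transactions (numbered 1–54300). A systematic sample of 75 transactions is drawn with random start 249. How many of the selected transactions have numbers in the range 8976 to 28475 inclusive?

k = 54300/75 = 724
First selection ≥ 8976: 249 + ⌈(8976−249)/724⌉·724 = 249 + 13×724 = 9661
Last selection ≤ 28475: 249 + ⌊(28475−249)/724⌋·724 = 249 + 38×724 = 27761
Count = 38 − 13 + 1 = 26

26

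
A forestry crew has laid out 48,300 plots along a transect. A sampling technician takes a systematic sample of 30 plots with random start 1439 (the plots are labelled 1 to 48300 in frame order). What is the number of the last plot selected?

k = 48300/30 = 1610
30th selection = r + (30−1)·k = 1439 + 29×1610 = 1439 + 46690 = 48129

48129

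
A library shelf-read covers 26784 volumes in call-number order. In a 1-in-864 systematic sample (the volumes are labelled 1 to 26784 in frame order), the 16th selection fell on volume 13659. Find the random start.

699

k = 864
r = 13659 − (16−1)×864 = 13659 − 12960 = 699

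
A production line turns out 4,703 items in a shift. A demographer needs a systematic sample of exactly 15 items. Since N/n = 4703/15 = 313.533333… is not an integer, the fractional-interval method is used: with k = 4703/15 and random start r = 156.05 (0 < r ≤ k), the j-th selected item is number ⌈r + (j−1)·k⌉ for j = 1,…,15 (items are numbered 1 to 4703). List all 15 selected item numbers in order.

157, 470, 784, 1097, 1411, 1724, 2038, 2351, 2665, 2978, 3292, 3605, 3919, 4232, 4546

j=1: r + 0k = 156.05 → ⌈·⌉ = 157
j=2: r + 1k = 469.583333… → ⌈·⌉ = 470
j=3: r + 2k = 783.116666… → ⌈·⌉ = 784
j=4: r + 3k = 1096.65 → ⌈·⌉ = 1097
j=5: r + 4k = 1410.183333… → ⌈·⌉ = 1411
j=6: r + 5k = 1723.716666… → ⌈·⌉ = 1724
j=7: r + 6k = 2037.25 → ⌈·⌉ = 2038
j=8: r + 7k = 2350.783333… → ⌈·⌉ = 2351
j=9: r + 8k = 2664.316666… → ⌈·⌉ = 2665
j=10: r + 9k = 2977.85 → ⌈·⌉ = 2978
j=11: r + 10k = 3291.383333… → ⌈·⌉ = 3292
j=12: r + 11k = 3604.916666… → ⌈·⌉ = 3605
j=13: r + 12k = 3918.45 → ⌈·⌉ = 3919
j=14: r + 13k = 4231.983333… → ⌈·⌉ = 4232
j=15: r + 14k = 4545.516666… → ⌈·⌉ = 4546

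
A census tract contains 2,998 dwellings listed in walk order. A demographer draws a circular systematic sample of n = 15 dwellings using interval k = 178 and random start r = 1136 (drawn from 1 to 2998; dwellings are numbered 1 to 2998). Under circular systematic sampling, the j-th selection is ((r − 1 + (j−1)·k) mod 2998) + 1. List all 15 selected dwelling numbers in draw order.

1136, 1314, 1492, 1670, 1848, 2026, 2204, 2382, 2560, 2738, 2916, 96, 274, 452, 630

Selection 1: 1136
Selection 2: 1136 + 178 = 1314
Selection 3: 1314 + 178 = 1492
Selection 4: 1492 + 178 = 1670
Selection 5: 1670 + 178 = 1848
Selection 6: 1848 + 178 = 2026
Selection 7: 2026 + 178 = 2204
Selection 8: 2204 + 178 = 2382
Selection 9: 2382 + 178 = 2560
Selection 10: 2560 + 178 = 2738
Selection 11: 2738 + 178 = 2916
Selection 12: 2916 + 178 = 3094 → 3094 − 2998 = 96
Selection 13: 96 + 178 = 274
Selection 14: 274 + 178 = 452
Selection 15: 452 + 178 = 630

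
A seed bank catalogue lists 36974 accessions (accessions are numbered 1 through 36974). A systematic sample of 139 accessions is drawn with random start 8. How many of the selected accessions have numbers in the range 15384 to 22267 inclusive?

26

k = 36974/139 = 266
First selection ≥ 15384: 8 + ⌈(15384−8)/266⌉·266 = 8 + 58×266 = 15436
Last selection ≤ 22267: 8 + ⌊(22267−8)/266⌋·266 = 8 + 83×266 = 22086
Count = 83 − 58 + 1 = 26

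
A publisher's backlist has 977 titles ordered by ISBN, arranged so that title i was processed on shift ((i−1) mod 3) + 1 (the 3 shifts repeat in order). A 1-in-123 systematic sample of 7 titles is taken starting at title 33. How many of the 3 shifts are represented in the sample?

1

Consecutive selections differ by k = 123, so their shift numbers differ by 123 mod 3 = 0.
gcd(123, 3) = 3, so the sample visits 3/3 = 1 distinct residues mod 3.
Start 33 is shift 3; the shifts hit are 3.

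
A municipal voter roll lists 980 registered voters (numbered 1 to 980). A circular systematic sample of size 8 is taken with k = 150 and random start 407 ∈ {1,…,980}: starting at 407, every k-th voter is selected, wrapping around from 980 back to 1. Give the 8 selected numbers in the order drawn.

Selection 1: 407
Selection 2: 407 + 150 = 557
Selection 3: 557 + 150 = 707
Selection 4: 707 + 150 = 857
Selection 5: 857 + 150 = 1007 → 1007 − 980 = 27
Selection 6: 27 + 150 = 177
Selection 7: 177 + 150 = 327
Selection 8: 327 + 150 = 477

407, 557, 707, 857, 27, 177, 327, 477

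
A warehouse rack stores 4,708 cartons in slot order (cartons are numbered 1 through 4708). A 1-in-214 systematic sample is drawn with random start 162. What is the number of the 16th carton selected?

3372

k = 214
16th selection = r + (16−1)·k = 162 + 15×214 = 162 + 3210 = 3372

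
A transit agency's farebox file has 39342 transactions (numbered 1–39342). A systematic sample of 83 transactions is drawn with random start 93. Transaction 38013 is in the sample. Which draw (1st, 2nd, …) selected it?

k = 39342/83 = 474
position = (38013 − 93)/474 + 1 = 37920/474 + 1 = 80 + 1 = 81

81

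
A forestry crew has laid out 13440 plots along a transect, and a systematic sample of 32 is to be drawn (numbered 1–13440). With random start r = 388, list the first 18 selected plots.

388, 808, 1228, 1648, 2068, 2488, 2908, 3328, 3748, 4168, 4588, 5008, 5428, 5848, 6268, 6688, 7108, 7528

k = N/n = 13440/32 = 420
plot 1: 388
plot 2: 388 + 420 = 808
plot 3: 808 + 420 = 1228
plot 4: 1228 + 420 = 1648
plot 5: 1648 + 420 = 2068
plot 6: 2068 + 420 = 2488
plot 7: 2488 + 420 = 2908
plot 8: 2908 + 420 = 3328
plot 9: 3328 + 420 = 3748
plot 10: 3748 + 420 = 4168
plot 11: 4168 + 420 = 4588
plot 12: 4588 + 420 = 5008
plot 13: 5008 + 420 = 5428
plot 14: 5428 + 420 = 5848
plot 15: 5848 + 420 = 6268
plot 16: 6268 + 420 = 6688
plot 17: 6688 + 420 = 7108
plot 18: 7108 + 420 = 7528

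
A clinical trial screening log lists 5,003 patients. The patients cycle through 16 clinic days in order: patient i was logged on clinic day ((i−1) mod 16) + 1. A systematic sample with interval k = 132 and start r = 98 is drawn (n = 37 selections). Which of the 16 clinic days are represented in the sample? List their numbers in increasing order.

Consecutive selections differ by k = 132, so their clinic day numbers differ by 132 mod 16 = 4.
gcd(132, 16) = 4, so the sample visits 16/4 = 4 distinct residues mod 16.
Start 98 is clinic day 2; the clinic days hit are 2, 6, 10, 14.

2, 6, 10, 14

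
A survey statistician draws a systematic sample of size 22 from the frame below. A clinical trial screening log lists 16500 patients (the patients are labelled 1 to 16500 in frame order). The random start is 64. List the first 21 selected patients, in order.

k = N/n = 16500/22 = 750
patient 1: 64
patient 2: 64 + 750 = 814
patient 3: 814 + 750 = 1564
patient 4: 1564 + 750 = 2314
patient 5: 2314 + 750 = 3064
patient 6: 3064 + 750 = 3814
patient 7: 3814 + 750 = 4564
patient 8: 4564 + 750 = 5314
patient 9: 5314 + 750 = 6064
patient 10: 6064 + 750 = 6814
patient 11: 6814 + 750 = 7564
patient 12: 7564 + 750 = 8314
patient 13: 8314 + 750 = 9064
patient 14: 9064 + 750 = 9814
patient 15: 9814 + 750 = 10564
patient 16: 10564 + 750 = 11314
patient 17: 11314 + 750 = 12064
patient 18: 12064 + 750 = 12814
patient 19: 12814 + 750 = 13564
patient 20: 13564 + 750 = 14314
patient 21: 14314 + 750 = 15064

64, 814, 1564, 2314, 3064, 3814, 4564, 5314, 6064, 6814, 7564, 8314, 9064, 9814, 10564, 11314, 12064, 12814, 13564, 14314, 15064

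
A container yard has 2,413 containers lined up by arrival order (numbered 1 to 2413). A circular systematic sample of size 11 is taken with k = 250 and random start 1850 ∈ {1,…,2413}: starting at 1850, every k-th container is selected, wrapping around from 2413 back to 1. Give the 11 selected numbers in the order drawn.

Selection 1: 1850
Selection 2: 1850 + 250 = 2100
Selection 3: 2100 + 250 = 2350
Selection 4: 2350 + 250 = 2600 → 2600 − 2413 = 187
Selection 5: 187 + 250 = 437
Selection 6: 437 + 250 = 687
Selection 7: 687 + 250 = 937
Selection 8: 937 + 250 = 1187
Selection 9: 1187 + 250 = 1437
Selection 10: 1437 + 250 = 1687
Selection 11: 1687 + 250 = 1937

1850, 2100, 2350, 187, 437, 687, 937, 1187, 1437, 1687, 1937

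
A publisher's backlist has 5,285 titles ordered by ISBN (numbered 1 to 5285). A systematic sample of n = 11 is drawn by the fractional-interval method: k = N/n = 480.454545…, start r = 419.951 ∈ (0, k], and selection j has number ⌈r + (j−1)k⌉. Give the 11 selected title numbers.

j=1: r + 0k = 419.951 → ⌈·⌉ = 420
j=2: r + 1k = 900.405545… → ⌈·⌉ = 901
j=3: r + 2k = 1380.860090… → ⌈·⌉ = 1381
j=4: r + 3k = 1861.314636… → ⌈·⌉ = 1862
j=5: r + 4k = 2341.769181… → ⌈·⌉ = 2342
j=6: r + 5k = 2822.223727… → ⌈·⌉ = 2823
j=7: r + 6k = 3302.678272… → ⌈·⌉ = 3303
j=8: r + 7k = 3783.132818… → ⌈·⌉ = 3784
j=9: r + 8k = 4263.587363… → ⌈·⌉ = 4264
j=10: r + 9k = 4744.041909… → ⌈·⌉ = 4745
j=11: r + 10k = 5224.496454… → ⌈·⌉ = 5225

420, 901, 1381, 1862, 2342, 2823, 3303, 3784, 4264, 4745, 5225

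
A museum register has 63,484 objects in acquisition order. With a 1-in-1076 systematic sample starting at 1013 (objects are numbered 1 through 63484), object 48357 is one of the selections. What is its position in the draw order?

k = 1076
position = (48357 − 1013)/1076 + 1 = 47344/1076 + 1 = 44 + 1 = 45

45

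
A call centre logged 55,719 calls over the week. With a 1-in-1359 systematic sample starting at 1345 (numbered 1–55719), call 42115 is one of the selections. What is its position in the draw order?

k = 1359
position = (42115 − 1345)/1359 + 1 = 40770/1359 + 1 = 30 + 1 = 31

31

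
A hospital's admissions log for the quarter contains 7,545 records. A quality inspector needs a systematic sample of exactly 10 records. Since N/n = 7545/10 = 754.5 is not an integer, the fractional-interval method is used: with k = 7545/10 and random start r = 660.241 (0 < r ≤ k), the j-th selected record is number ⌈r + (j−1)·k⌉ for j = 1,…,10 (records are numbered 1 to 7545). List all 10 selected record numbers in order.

j=1: r + 0k = 660.241 → ⌈·⌉ = 661
j=2: r + 1k = 1414.741 → ⌈·⌉ = 1415
j=3: r + 2k = 2169.241 → ⌈·⌉ = 2170
j=4: r + 3k = 2923.741 → ⌈·⌉ = 2924
j=5: r + 4k = 3678.241 → ⌈·⌉ = 3679
j=6: r + 5k = 4432.741 → ⌈·⌉ = 4433
j=7: r + 6k = 5187.241 → ⌈·⌉ = 5188
j=8: r + 7k = 5941.741 → ⌈·⌉ = 5942
j=9: r + 8k = 6696.241 → ⌈·⌉ = 6697
j=10: r + 9k = 7450.741 → ⌈·⌉ = 7451

661, 1415, 2170, 2924, 3679, 4433, 5188, 5942, 6697, 7451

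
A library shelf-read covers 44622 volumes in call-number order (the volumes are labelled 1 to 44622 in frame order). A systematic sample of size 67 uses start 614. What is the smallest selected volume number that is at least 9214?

k = 44622/67 = 666
Steps past start: ⌈(9214 − 614)/666⌉ = ⌈8600/666⌉ = 13
Selected volume: 614 + 13×666 = 9272

9272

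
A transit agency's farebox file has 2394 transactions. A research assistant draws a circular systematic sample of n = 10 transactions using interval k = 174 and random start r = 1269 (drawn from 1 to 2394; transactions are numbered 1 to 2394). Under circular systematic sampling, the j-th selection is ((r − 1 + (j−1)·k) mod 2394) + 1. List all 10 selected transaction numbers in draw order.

Selection 1: 1269
Selection 2: 1269 + 174 = 1443
Selection 3: 1443 + 174 = 1617
Selection 4: 1617 + 174 = 1791
Selection 5: 1791 + 174 = 1965
Selection 6: 1965 + 174 = 2139
Selection 7: 2139 + 174 = 2313
Selection 8: 2313 + 174 = 2487 → 2487 − 2394 = 93
Selection 9: 93 + 174 = 267
Selection 10: 267 + 174 = 441

1269, 1443, 1617, 1791, 1965, 2139, 2313, 93, 267, 441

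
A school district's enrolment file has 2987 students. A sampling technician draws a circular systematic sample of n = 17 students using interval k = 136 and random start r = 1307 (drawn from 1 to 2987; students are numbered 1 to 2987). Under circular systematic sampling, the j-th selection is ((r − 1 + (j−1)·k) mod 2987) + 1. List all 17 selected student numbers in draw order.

1307, 1443, 1579, 1715, 1851, 1987, 2123, 2259, 2395, 2531, 2667, 2803, 2939, 88, 224, 360, 496

Selection 1: 1307
Selection 2: 1307 + 136 = 1443
Selection 3: 1443 + 136 = 1579
Selection 4: 1579 + 136 = 1715
Selection 5: 1715 + 136 = 1851
Selection 6: 1851 + 136 = 1987
Selection 7: 1987 + 136 = 2123
Selection 8: 2123 + 136 = 2259
Selection 9: 2259 + 136 = 2395
Selection 10: 2395 + 136 = 2531
Selection 11: 2531 + 136 = 2667
Selection 12: 2667 + 136 = 2803
Selection 13: 2803 + 136 = 2939
Selection 14: 2939 + 136 = 3075 → 3075 − 2987 = 88
Selection 15: 88 + 136 = 224
Selection 16: 224 + 136 = 360
Selection 17: 360 + 136 = 496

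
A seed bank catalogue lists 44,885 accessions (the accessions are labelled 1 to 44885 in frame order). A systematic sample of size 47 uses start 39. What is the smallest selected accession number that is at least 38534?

39194

k = 44885/47 = 955
Steps past start: ⌈(38534 − 39)/955⌉ = ⌈38495/955⌉ = 41
Selected accession: 39 + 41×955 = 39194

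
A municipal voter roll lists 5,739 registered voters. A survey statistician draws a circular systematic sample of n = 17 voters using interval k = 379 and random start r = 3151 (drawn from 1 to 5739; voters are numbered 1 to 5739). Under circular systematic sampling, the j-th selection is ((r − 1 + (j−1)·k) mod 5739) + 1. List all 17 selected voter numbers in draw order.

Selection 1: 3151
Selection 2: 3151 + 379 = 3530
Selection 3: 3530 + 379 = 3909
Selection 4: 3909 + 379 = 4288
Selection 5: 4288 + 379 = 4667
Selection 6: 4667 + 379 = 5046
Selection 7: 5046 + 379 = 5425
Selection 8: 5425 + 379 = 5804 → 5804 − 5739 = 65
Selection 9: 65 + 379 = 444
Selection 10: 444 + 379 = 823
Selection 11: 823 + 379 = 1202
Selection 12: 1202 + 379 = 1581
Selection 13: 1581 + 379 = 1960
Selection 14: 1960 + 379 = 2339
Selection 15: 2339 + 379 = 2718
Selection 16: 2718 + 379 = 3097
Selection 17: 3097 + 379 = 3476

3151, 3530, 3909, 4288, 4667, 5046, 5425, 65, 444, 823, 1202, 1581, 1960, 2339, 2718, 3097, 3476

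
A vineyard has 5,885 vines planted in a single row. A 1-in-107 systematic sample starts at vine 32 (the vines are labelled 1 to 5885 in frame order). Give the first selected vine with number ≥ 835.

888

k = 107
Steps past start: ⌈(835 − 32)/107⌉ = ⌈803/107⌉ = 8
Selected vine: 32 + 8×107 = 888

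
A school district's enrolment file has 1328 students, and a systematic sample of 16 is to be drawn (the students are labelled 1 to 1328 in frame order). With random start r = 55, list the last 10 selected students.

553, 636, 719, 802, 885, 968, 1051, 1134, 1217, 1300

k = N/n = 1328/16 = 83
7th selection = 55 + 6×83 = 553
8th: 553 + 83 = 636
9th: 636 + 83 = 719
10th: 719 + 83 = 802
11th: 802 + 83 = 885
12th: 885 + 83 = 968
13th: 968 + 83 = 1051
14th: 1051 + 83 = 1134
15th: 1134 + 83 = 1217
16th: 1217 + 83 = 1300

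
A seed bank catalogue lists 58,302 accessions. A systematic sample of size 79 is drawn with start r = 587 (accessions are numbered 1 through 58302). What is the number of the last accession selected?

58151

k = 58302/79 = 738
79th selection = r + (79−1)·k = 587 + 78×738 = 587 + 57564 = 58151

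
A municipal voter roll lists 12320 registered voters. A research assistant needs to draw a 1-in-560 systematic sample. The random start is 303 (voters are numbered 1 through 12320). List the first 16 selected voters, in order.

voter 1: 303
voter 2: 303 + 560 = 863
voter 3: 863 + 560 = 1423
voter 4: 1423 + 560 = 1983
voter 5: 1983 + 560 = 2543
voter 6: 2543 + 560 = 3103
voter 7: 3103 + 560 = 3663
voter 8: 3663 + 560 = 4223
voter 9: 4223 + 560 = 4783
voter 10: 4783 + 560 = 5343
voter 11: 5343 + 560 = 5903
voter 12: 5903 + 560 = 6463
voter 13: 6463 + 560 = 7023
voter 14: 7023 + 560 = 7583
voter 15: 7583 + 560 = 8143
voter 16: 8143 + 560 = 8703

303, 863, 1423, 1983, 2543, 3103, 3663, 4223, 4783, 5343, 5903, 6463, 7023, 7583, 8143, 8703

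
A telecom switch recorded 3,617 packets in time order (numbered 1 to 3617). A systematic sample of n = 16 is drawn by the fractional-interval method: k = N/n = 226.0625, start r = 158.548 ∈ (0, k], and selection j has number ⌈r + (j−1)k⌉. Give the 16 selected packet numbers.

159, 385, 611, 837, 1063, 1289, 1515, 1741, 1968, 2194, 2420, 2646, 2872, 3098, 3324, 3550

j=1: r + 0k = 158.548 → ⌈·⌉ = 159
j=2: r + 1k = 384.6105 → ⌈·⌉ = 385
j=3: r + 2k = 610.673 → ⌈·⌉ = 611
j=4: r + 3k = 836.7355 → ⌈·⌉ = 837
j=5: r + 4k = 1062.798 → ⌈·⌉ = 1063
j=6: r + 5k = 1288.8605 → ⌈·⌉ = 1289
j=7: r + 6k = 1514.923 → ⌈·⌉ = 1515
j=8: r + 7k = 1740.9855 → ⌈·⌉ = 1741
j=9: r + 8k = 1967.048 → ⌈·⌉ = 1968
j=10: r + 9k = 2193.1105 → ⌈·⌉ = 2194
j=11: r + 10k = 2419.173 → ⌈·⌉ = 2420
j=12: r + 11k = 2645.2355 → ⌈·⌉ = 2646
j=13: r + 12k = 2871.298 → ⌈·⌉ = 2872
j=14: r + 13k = 3097.3605 → ⌈·⌉ = 3098
j=15: r + 14k = 3323.423 → ⌈·⌉ = 3324
j=16: r + 15k = 3549.4855 → ⌈·⌉ = 3550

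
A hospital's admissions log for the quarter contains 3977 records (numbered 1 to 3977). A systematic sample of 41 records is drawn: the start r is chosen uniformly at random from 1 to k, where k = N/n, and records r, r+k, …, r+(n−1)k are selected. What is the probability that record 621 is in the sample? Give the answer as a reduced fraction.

k = 3977/41 = 97.
Record 621 is selected iff r ≡ 621 (mod 97); exactly one such r in {1,…,97}.
Inclusion probability = 1/97.

1/97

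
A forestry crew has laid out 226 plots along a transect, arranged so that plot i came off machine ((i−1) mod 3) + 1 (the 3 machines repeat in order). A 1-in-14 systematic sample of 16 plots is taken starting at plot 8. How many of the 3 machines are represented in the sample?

Consecutive selections differ by k = 14, so their machine numbers differ by 14 mod 3 = 2.
gcd(14, 3) = 1, so the sample visits 3/1 = 3 distinct residues mod 3.
Start 8 is machine 2; the machines hit are 1, 2, 3.

3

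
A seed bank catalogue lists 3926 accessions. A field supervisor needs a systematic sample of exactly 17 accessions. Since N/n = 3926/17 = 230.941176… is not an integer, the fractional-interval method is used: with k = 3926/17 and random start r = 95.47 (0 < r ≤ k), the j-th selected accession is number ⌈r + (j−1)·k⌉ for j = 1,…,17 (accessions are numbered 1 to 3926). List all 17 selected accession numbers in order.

96, 327, 558, 789, 1020, 1251, 1482, 1713, 1943, 2174, 2405, 2636, 2867, 3098, 3329, 3560, 3791

j=1: r + 0k = 95.47 → ⌈·⌉ = 96
j=2: r + 1k = 326.411176… → ⌈·⌉ = 327
j=3: r + 2k = 557.352352… → ⌈·⌉ = 558
j=4: r + 3k = 788.293529… → ⌈·⌉ = 789
j=5: r + 4k = 1019.234705… → ⌈·⌉ = 1020
j=6: r + 5k = 1250.175882… → ⌈·⌉ = 1251
j=7: r + 6k = 1481.117058… → ⌈·⌉ = 1482
j=8: r + 7k = 1712.058235… → ⌈·⌉ = 1713
j=9: r + 8k = 1942.999411… → ⌈·⌉ = 1943
j=10: r + 9k = 2173.940588… → ⌈·⌉ = 2174
j=11: r + 10k = 2404.881764… → ⌈·⌉ = 2405
j=12: r + 11k = 2635.822941… → ⌈·⌉ = 2636
j=13: r + 12k = 2866.764117… → ⌈·⌉ = 2867
j=14: r + 13k = 3097.705294… → ⌈·⌉ = 3098
j=15: r + 14k = 3328.646470… → ⌈·⌉ = 3329
j=16: r + 15k = 3559.587647… → ⌈·⌉ = 3560
j=17: r + 16k = 3790.528823… → ⌈·⌉ = 3791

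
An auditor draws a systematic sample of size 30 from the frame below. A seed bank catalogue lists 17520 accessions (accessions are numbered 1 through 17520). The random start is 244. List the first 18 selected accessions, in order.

244, 828, 1412, 1996, 2580, 3164, 3748, 4332, 4916, 5500, 6084, 6668, 7252, 7836, 8420, 9004, 9588, 10172

k = N/n = 17520/30 = 584
accession 1: 244
accession 2: 244 + 584 = 828
accession 3: 828 + 584 = 1412
accession 4: 1412 + 584 = 1996
accession 5: 1996 + 584 = 2580
accession 6: 2580 + 584 = 3164
accession 7: 3164 + 584 = 3748
accession 8: 3748 + 584 = 4332
accession 9: 4332 + 584 = 4916
accession 10: 4916 + 584 = 5500
accession 11: 5500 + 584 = 6084
accession 12: 6084 + 584 = 6668
accession 13: 6668 + 584 = 7252
accession 14: 7252 + 584 = 7836
accession 15: 7836 + 584 = 8420
accession 16: 8420 + 584 = 9004
accession 17: 9004 + 584 = 9588
accession 18: 9588 + 584 = 10172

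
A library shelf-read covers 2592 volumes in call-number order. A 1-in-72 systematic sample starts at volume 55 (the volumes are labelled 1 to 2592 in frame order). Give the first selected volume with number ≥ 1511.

1567

k = 72
Steps past start: ⌈(1511 − 55)/72⌉ = ⌈1456/72⌉ = 21
Selected volume: 55 + 21×72 = 1567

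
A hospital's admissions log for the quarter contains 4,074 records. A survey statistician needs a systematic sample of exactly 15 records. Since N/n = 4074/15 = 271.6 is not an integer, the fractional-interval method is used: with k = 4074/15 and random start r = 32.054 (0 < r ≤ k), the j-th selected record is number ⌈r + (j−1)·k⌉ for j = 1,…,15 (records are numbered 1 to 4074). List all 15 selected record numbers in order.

j=1: r + 0k = 32.054 → ⌈·⌉ = 33
j=2: r + 1k = 303.654 → ⌈·⌉ = 304
j=3: r + 2k = 575.254 → ⌈·⌉ = 576
j=4: r + 3k = 846.854 → ⌈·⌉ = 847
j=5: r + 4k = 1118.454 → ⌈·⌉ = 1119
j=6: r + 5k = 1390.054 → ⌈·⌉ = 1391
j=7: r + 6k = 1661.654 → ⌈·⌉ = 1662
j=8: r + 7k = 1933.254 → ⌈·⌉ = 1934
j=9: r + 8k = 2204.854 → ⌈·⌉ = 2205
j=10: r + 9k = 2476.454 → ⌈·⌉ = 2477
j=11: r + 10k = 2748.054 → ⌈·⌉ = 2749
j=12: r + 11k = 3019.654 → ⌈·⌉ = 3020
j=13: r + 12k = 3291.254 → ⌈·⌉ = 3292
j=14: r + 13k = 3562.854 → ⌈·⌉ = 3563
j=15: r + 14k = 3834.454 → ⌈·⌉ = 3835

33, 304, 576, 847, 1119, 1391, 1662, 1934, 2205, 2477, 2749, 3020, 3292, 3563, 3835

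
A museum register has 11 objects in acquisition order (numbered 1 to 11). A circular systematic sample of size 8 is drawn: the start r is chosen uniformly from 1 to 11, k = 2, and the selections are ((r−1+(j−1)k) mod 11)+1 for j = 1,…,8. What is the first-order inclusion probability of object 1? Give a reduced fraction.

8/11

For each position j, as r ranges over 1…11 the j-th selection hits every object exactly once, so object 1 is selected for exactly 8 of the 11 starts.
Inclusion probability = 8/11.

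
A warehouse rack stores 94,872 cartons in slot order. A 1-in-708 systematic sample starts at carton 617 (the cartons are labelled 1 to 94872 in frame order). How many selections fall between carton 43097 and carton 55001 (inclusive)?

k = 708
First selection ≥ 43097: 617 + ⌈(43097−617)/708⌉·708 = 617 + 60×708 = 43097
Last selection ≤ 55001: 617 + ⌊(55001−617)/708⌋·708 = 617 + 76×708 = 54425
Count = 76 − 60 + 1 = 17

17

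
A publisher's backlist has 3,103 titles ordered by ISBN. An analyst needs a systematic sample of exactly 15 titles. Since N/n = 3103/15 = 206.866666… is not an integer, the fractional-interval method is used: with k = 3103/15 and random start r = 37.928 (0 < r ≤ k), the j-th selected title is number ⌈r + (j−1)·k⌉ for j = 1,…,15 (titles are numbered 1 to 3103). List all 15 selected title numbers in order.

38, 245, 452, 659, 866, 1073, 1280, 1486, 1693, 1900, 2107, 2314, 2521, 2728, 2935

j=1: r + 0k = 37.928 → ⌈·⌉ = 38
j=2: r + 1k = 244.794666… → ⌈·⌉ = 245
j=3: r + 2k = 451.661333… → ⌈·⌉ = 452
j=4: r + 3k = 658.528 → ⌈·⌉ = 659
j=5: r + 4k = 865.394666… → ⌈·⌉ = 866
j=6: r + 5k = 1072.261333… → ⌈·⌉ = 1073
j=7: r + 6k = 1279.128 → ⌈·⌉ = 1280
j=8: r + 7k = 1485.994666… → ⌈·⌉ = 1486
j=9: r + 8k = 1692.861333… → ⌈·⌉ = 1693
j=10: r + 9k = 1899.728 → ⌈·⌉ = 1900
j=11: r + 10k = 2106.594666… → ⌈·⌉ = 2107
j=12: r + 11k = 2313.461333… → ⌈·⌉ = 2314
j=13: r + 12k = 2520.328 → ⌈·⌉ = 2521
j=14: r + 13k = 2727.194666… → ⌈·⌉ = 2728
j=15: r + 14k = 2934.061333… → ⌈·⌉ = 2935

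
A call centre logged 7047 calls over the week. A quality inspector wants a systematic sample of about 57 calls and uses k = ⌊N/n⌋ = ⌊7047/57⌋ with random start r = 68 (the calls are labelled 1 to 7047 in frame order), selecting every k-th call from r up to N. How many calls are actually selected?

k = ⌊7047/57⌋ = 123
Achieved size = ⌊(7047 − 68)/123⌋ + 1 = ⌊6979/123⌋ + 1 = 56 + 1 = 57
(last selection: 68 + 56×123 = 6956 ≤ 7047; next would be 7079 > 7047)

57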